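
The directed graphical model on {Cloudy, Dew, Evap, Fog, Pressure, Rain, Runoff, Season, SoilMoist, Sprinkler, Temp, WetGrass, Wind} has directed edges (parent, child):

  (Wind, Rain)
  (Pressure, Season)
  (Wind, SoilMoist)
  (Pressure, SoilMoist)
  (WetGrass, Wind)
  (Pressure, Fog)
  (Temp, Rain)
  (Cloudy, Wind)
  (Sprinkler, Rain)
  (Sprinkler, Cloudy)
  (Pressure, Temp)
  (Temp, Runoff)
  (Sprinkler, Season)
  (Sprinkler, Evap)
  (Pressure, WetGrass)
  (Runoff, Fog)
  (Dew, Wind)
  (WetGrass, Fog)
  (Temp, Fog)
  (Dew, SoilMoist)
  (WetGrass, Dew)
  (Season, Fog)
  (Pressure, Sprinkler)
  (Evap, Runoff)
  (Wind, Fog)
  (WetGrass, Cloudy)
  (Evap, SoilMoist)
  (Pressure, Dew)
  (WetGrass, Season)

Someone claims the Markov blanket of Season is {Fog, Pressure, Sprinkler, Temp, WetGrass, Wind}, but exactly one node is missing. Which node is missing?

Pa(Season) = {Pressure, Sprinkler, WetGrass}.
Season's children: Fog.
Parents of each child, excluding Season:
  Fog's other parents are Pressure, Runoff, Temp, WetGrass, Wind.
MB(Season) = {Fog, Pressure, Runoff, Sprinkler, Temp, WetGrass, Wind}.
Comparing with the claimed set, Runoff is missing.

Runoff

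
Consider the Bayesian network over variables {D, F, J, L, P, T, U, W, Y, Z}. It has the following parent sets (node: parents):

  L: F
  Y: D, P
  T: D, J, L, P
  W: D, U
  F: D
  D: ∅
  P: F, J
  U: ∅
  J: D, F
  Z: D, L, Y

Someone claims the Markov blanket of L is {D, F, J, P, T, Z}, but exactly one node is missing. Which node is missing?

Recall MB(v) = parents ∪ children ∪ spouses, where spouses are the other parents of v's children.
L's parents: F.
L has children T, Z.
Parents of each child, excluding L:
  parents(T) \ {L} = {D, J, P}.
  Z's other parents are D, Y.
MB(L) = {D, F, J, P, T, Y, Z}.
Comparing with the claimed set, Y is missing.

Y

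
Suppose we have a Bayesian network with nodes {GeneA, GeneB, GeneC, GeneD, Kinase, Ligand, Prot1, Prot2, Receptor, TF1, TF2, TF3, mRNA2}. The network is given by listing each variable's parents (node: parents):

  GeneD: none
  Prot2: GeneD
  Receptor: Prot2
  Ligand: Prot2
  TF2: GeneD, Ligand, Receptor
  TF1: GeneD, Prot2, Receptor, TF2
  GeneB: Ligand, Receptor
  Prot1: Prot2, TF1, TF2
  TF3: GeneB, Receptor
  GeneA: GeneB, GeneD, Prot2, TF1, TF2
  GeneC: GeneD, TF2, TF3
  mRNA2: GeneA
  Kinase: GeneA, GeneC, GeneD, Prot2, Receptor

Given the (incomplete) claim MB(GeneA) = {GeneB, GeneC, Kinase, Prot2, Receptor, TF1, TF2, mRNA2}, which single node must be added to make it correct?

GeneD

Children of GeneA: Kinase, mRNA2.
GeneA has parents GeneB, GeneD, Prot2, TF1, TF2.
Parents of each child, excluding GeneA:
  mRNA2 has no other parent.
  Kinase also has parents GeneC, GeneD, Prot2, Receptor.
MB(GeneA) = {GeneB, GeneC, GeneD, Kinase, Prot2, Receptor, TF1, TF2, mRNA2}.
Comparing with the claimed set, GeneD is missing.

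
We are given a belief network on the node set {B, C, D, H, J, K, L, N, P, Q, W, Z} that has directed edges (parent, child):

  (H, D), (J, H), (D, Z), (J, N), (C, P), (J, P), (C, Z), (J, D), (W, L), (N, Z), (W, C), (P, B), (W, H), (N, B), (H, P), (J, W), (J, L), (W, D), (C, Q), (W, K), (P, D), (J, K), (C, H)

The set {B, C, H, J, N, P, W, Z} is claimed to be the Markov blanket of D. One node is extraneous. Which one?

B

Pa(D) = {H, J, P, W}.
Children of D: Z.
For each child, the remaining parents (spouses of D):
  Z: C, N
MB(D) = {C, H, J, N, P, W, Z}.
B is neither a parent, child, nor co-parent of D, so it does not belong.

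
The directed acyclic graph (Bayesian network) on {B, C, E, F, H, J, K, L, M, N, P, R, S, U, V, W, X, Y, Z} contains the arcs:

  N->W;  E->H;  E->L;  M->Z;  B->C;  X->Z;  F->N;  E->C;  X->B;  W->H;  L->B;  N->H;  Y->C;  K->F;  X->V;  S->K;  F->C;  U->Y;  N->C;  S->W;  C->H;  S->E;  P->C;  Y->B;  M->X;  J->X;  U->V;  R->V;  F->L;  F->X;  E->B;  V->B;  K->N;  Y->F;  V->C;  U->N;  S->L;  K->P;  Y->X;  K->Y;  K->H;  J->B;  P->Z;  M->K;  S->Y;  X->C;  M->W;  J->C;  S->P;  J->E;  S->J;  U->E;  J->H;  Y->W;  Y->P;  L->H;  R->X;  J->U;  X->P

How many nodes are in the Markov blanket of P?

13

By definition, MB(P) is built from P's parents, P's children, and the co-parents of P.
P has parents K, S, X, Y.
Children of P: C, Z.
For each child, the remaining parents (spouses of P):
  Z also has parents M, X.
  parents(C) \ {P} = {B, E, F, J, N, V, X, Y}.
MB(P) = {B, C, E, F, J, K, M, N, S, V, X, Y, Z}, which has 13 nodes.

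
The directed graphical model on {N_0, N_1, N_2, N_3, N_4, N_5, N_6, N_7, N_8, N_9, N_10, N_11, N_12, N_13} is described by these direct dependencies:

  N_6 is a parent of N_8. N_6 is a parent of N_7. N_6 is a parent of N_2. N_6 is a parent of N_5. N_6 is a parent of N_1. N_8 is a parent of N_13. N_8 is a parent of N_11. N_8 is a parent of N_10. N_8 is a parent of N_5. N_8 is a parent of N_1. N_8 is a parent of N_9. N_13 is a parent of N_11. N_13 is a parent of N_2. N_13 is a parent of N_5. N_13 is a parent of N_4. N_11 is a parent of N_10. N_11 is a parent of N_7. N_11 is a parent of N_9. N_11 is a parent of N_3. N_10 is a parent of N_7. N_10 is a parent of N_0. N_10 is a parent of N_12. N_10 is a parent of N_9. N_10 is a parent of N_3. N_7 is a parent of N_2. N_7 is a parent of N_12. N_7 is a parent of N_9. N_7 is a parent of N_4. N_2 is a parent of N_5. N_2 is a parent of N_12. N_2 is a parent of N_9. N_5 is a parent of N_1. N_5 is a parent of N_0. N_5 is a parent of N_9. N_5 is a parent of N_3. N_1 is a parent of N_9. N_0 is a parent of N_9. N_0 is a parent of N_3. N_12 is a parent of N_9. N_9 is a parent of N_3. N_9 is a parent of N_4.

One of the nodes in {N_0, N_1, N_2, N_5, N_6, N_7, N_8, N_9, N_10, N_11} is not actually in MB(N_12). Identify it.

N_6

A node's Markov blanket = Pa ∪ Ch ∪ (parents of Ch other than the node itself).
Parents of N_12: N_2, N_7, N_10.
Ch(N_12) = {N_9}.
Co-parents of N_12 (other parents of its children):
  parents(N_9) \ {N_12} = {N_0, N_1, N_2, N_5, N_7, N_8, N_10, N_11}.
MB(N_12) = {N_0, N_1, N_2, N_5, N_7, N_8, N_9, N_10, N_11}.
N_6 is neither a parent, child, nor co-parent of N_12, so it does not belong.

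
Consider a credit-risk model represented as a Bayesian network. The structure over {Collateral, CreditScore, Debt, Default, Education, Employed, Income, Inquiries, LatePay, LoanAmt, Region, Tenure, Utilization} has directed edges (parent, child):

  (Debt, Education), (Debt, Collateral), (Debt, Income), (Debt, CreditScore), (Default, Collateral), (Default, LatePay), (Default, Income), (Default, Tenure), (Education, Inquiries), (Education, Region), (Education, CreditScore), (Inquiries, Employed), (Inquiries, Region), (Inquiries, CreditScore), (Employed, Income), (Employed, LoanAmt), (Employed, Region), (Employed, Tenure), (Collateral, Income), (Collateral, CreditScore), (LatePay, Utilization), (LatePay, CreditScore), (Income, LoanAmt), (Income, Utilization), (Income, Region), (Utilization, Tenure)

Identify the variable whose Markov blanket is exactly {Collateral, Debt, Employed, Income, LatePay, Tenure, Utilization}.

Default

The target node must have every member of {Collateral, Debt, Employed, Income, LatePay, Tenure, Utilization} as a parent, child, or co-parent, and no others.
Parents of Default: none; children: Collateral, Income, LatePay, Tenure; co-parents: Collateral, Debt, Employed, Utilization.
These exactly cover the given set, so the node is Default.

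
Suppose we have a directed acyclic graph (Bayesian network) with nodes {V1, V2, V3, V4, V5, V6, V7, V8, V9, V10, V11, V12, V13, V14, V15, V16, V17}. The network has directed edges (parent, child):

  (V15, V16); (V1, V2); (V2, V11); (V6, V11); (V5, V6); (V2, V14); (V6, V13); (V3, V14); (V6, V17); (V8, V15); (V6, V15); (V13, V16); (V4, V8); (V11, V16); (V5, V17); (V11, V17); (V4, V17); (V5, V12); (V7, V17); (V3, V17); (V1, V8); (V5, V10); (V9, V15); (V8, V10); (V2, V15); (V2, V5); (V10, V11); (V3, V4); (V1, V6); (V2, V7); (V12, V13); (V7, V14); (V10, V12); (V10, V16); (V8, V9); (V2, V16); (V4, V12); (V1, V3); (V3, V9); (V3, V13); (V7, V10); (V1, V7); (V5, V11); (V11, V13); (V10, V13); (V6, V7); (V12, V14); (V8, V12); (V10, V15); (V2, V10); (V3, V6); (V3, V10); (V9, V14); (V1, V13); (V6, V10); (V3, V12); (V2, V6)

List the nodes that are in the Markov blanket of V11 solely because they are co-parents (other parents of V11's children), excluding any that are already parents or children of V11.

{V1, V3, V4, V7, V12, V15}

Children of V11: V13, V16, V17.
  V13's other parents are V1, V3, V6, V10, V12.
  parents(V16) \ {V11} = {V2, V10, V13, V15}.
  V17's other parents are V3, V4, V5, V6, V7.
Excluding nodes already adjacent to V11 (V2, V5, V6, V10, V13, V16, V17), the co-parent-only contribution is {V1, V3, V4, V7, V12, V15}.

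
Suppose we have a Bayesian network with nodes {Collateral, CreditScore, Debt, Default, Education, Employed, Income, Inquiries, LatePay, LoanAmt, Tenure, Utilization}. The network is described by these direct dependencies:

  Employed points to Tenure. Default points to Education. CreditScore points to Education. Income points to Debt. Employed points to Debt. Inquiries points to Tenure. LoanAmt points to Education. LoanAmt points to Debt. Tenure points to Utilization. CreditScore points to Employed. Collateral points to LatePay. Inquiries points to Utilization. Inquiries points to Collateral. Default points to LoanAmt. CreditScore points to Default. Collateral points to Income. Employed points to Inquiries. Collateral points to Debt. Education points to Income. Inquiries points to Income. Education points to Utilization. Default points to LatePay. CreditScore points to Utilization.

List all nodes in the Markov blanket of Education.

Recall MB(v) = parents ∪ children ∪ spouses, where spouses are the other parents of v's children.
Parents of Education: CreditScore, Default, LoanAmt.
Ch(Education) = {Income, Utilization}.
For each child, the remaining parents (spouses of Education):
  Income: Collateral, Inquiries
  Utilization: CreditScore, Inquiries, Tenure
Taking the union gives {Collateral, CreditScore, Default, Income, Inquiries, LoanAmt, Tenure, Utilization}.

{Collateral, CreditScore, Default, Income, Inquiries, LoanAmt, Tenure, Utilization}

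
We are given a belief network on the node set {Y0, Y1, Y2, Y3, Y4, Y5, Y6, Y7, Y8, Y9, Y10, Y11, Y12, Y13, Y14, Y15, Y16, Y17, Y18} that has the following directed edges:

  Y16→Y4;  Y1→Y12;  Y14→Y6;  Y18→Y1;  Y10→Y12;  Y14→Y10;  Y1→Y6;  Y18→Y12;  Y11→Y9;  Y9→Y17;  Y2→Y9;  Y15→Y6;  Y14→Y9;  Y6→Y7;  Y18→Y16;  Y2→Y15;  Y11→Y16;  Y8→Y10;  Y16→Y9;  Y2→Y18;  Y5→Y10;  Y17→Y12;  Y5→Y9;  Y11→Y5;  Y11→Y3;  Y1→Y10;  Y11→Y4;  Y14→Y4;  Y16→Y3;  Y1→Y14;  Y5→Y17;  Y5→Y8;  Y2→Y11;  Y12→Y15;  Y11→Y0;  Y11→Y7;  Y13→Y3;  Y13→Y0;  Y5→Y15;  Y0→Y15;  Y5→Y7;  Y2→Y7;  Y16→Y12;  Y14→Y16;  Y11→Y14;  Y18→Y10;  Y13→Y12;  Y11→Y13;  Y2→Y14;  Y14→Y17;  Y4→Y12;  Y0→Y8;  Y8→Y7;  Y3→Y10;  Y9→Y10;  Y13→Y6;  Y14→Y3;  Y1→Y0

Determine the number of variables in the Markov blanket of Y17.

Recall MB(v) = parents ∪ children ∪ spouses, where spouses are the other parents of v's children.
Pa(Y17) = {Y5, Y9, Y14}.
Ch(Y17) = {Y12}.
Parents of each child, excluding Y17:
  Y12's other parents are Y1, Y4, Y10, Y13, Y16, Y18.
MB(Y17) = {Y1, Y4, Y5, Y9, Y10, Y12, Y13, Y14, Y16, Y18}, which has 10 nodes.

10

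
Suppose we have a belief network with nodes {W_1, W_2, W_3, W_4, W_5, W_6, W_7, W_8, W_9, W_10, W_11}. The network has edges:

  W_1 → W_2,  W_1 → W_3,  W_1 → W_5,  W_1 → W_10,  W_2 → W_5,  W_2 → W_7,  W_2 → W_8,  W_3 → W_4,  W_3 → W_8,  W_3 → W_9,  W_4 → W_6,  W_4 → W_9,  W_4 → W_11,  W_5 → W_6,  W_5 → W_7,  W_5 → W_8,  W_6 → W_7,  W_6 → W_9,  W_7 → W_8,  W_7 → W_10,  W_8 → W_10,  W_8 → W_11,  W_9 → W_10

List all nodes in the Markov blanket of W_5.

W_5 has children W_6, W_7, W_8.
W_5 has parents W_1, W_2.
For each child, the remaining parents (spouses of W_5):
  parents(W_6) \ {W_5} = {W_4}.
  W_7's other parents are W_2, W_6.
  W_8's other parents are W_2, W_3, W_7.
Taking the union gives {W_1, W_2, W_3, W_4, W_6, W_7, W_8}.

{W_1, W_2, W_3, W_4, W_6, W_7, W_8}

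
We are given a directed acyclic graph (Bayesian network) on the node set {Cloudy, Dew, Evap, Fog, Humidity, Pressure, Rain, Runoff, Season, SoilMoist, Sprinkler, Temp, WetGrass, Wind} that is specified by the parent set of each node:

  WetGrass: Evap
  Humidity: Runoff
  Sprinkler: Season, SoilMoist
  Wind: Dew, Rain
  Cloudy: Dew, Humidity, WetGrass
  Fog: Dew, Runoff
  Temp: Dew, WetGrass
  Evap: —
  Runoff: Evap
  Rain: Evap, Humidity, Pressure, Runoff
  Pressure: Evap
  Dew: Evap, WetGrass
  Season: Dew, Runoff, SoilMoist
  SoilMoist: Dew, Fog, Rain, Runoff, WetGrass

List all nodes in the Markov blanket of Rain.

Parents of Rain: Evap, Humidity, Pressure, Runoff.
Ch(Rain) = {SoilMoist, Wind}.
Other parents of Rain's children:
  Wind: Dew
  SoilMoist: Dew, Fog, Runoff, WetGrass
So the Markov blanket of Rain is {Dew, Evap, Fog, Humidity, Pressure, Runoff, SoilMoist, WetGrass, Wind}.

{Dew, Evap, Fog, Humidity, Pressure, Runoff, SoilMoist, WetGrass, Wind}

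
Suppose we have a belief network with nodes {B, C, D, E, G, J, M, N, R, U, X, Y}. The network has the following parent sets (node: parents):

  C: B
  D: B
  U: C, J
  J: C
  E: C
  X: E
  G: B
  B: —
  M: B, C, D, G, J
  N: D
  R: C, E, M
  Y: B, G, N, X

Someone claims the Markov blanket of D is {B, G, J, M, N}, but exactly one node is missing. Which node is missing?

C

D's parents: B.
Children of D: M, N.
Parents of each child, excluding D:
  M's other parents are B, C, G, J.
  N: no additional parents.
MB(D) = {B, C, G, J, M, N}.
Comparing with the claimed set, C is missing.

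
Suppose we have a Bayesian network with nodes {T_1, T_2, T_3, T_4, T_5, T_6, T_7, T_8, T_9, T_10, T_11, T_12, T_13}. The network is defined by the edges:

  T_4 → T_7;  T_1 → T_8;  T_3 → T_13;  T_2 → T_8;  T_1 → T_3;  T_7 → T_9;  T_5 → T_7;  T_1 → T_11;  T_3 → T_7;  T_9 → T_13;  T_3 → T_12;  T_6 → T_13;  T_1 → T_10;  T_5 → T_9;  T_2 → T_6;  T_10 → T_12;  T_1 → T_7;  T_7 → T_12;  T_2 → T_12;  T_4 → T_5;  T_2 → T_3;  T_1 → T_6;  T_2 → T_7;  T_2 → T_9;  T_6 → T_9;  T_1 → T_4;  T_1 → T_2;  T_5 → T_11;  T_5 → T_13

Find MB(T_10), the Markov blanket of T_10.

T_10 has parent T_1.
Ch(T_10) = {T_12}.
For each child, the remaining parents (spouses of T_10):
  T_12: T_2, T_3, T_7
MB(T_10) = {T_1, T_2, T_3, T_7, T_12}.

{T_1, T_2, T_3, T_7, T_12}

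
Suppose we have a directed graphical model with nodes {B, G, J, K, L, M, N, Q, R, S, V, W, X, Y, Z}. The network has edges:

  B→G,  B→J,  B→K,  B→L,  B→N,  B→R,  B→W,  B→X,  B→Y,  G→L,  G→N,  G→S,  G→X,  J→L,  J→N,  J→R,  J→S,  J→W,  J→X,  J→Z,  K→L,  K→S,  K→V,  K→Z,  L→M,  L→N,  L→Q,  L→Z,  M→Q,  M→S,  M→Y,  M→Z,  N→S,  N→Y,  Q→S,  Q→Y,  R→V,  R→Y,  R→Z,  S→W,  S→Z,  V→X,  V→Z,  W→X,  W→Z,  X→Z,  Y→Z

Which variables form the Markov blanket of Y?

Y's children: Z.
Y has parents B, M, N, Q, R.
Other parents of Y's children:
  Z also has parents J, K, L, M, R, S, V, W, X.
Union: {B, M, N, Q, R} ∪ {Z} ∪ {J, K, L, M, R, S, V, W, X} = {B, J, K, L, M, N, Q, R, S, V, W, X, Z}.

{B, J, K, L, M, N, Q, R, S, V, W, X, Z}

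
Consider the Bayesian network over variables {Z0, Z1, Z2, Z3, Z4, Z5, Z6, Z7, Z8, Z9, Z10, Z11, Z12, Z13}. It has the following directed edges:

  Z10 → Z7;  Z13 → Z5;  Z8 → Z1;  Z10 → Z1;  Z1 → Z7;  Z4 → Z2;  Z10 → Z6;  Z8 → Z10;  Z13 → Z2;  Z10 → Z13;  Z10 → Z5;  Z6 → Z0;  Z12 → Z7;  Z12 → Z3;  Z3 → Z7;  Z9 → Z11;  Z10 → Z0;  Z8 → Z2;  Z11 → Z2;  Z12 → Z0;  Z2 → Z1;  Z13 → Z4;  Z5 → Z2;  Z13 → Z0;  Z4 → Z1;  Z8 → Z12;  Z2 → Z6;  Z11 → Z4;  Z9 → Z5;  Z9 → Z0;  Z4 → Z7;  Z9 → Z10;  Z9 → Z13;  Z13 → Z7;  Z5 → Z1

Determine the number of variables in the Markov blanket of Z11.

Children of Z11: Z2, Z4.
Z11 has parent Z9.
Co-parents of Z11 (other parents of its children):
  Z4: Z13
  Z2: Z4, Z5, Z8, Z13
MB(Z11) = {Z2, Z4, Z5, Z8, Z9, Z13}, which has 6 nodes.

6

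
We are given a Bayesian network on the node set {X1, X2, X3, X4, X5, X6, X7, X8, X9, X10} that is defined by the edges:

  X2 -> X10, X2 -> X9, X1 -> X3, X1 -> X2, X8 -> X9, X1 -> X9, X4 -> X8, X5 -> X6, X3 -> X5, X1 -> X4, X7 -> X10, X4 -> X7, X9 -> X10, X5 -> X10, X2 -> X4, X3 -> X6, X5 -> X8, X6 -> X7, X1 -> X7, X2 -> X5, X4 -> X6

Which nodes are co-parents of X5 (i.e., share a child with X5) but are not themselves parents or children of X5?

{X4, X7, X9}

Children of X5: X6, X8, X10.
  X6's other parents are X3, X4.
  parents(X8) \ {X5} = {X4}.
  parents(X10) \ {X5} = {X2, X7, X9}.
Excluding nodes already adjacent to X5 (X2, X3, X6, X8, X10), the co-parent-only contribution is {X4, X7, X9}.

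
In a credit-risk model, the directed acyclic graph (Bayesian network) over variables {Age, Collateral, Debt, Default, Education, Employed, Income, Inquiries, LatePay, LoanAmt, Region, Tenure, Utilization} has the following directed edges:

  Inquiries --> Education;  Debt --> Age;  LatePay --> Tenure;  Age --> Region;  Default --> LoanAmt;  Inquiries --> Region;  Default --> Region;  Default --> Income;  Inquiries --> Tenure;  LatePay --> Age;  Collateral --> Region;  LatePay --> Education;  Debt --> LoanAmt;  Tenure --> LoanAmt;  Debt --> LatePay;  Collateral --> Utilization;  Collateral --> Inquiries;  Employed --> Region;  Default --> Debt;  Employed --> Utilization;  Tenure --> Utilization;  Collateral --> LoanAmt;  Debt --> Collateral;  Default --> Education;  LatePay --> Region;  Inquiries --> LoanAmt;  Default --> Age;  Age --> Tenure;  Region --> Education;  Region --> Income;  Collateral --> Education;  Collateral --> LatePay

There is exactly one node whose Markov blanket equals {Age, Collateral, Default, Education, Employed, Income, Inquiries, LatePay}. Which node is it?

The target node must have every member of {Age, Collateral, Default, Education, Employed, Income, Inquiries, LatePay} as a parent, child, or co-parent, and no others.
Parents of Region: Age, Collateral, Default, Employed, Inquiries, LatePay; children: Education, Income; co-parents: Collateral, Default, Inquiries, LatePay.
These exactly cover the given set, so the node is Region.

Region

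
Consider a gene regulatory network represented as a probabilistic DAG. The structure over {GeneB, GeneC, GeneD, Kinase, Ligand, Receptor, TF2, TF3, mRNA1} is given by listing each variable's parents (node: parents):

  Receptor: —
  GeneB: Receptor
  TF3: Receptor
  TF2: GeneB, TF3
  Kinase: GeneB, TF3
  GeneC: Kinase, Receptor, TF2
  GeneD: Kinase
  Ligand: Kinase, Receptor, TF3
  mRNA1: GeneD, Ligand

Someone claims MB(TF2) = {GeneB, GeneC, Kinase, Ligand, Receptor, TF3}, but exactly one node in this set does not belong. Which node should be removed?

Ligand

TF2 has parents GeneB, TF3.
TF2 has child GeneC.
Other parents of TF2's children:
  GeneC: Kinase, Receptor
MB(TF2) = {GeneB, GeneC, Kinase, Receptor, TF3}.
Ligand is neither a parent, child, nor co-parent of TF2, so it does not belong.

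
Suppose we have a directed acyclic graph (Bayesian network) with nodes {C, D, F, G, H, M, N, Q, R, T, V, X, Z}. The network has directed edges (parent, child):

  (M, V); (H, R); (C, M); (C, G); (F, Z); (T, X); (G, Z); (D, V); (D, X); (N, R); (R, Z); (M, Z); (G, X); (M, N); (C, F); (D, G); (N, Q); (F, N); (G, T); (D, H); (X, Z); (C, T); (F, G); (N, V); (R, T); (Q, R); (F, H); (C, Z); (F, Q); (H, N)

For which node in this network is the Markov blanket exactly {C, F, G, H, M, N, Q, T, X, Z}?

The target node must have every member of {C, F, G, H, M, N, Q, T, X, Z} as a parent, child, or co-parent, and no others.
Parents of R: H, N, Q; children: T, Z; co-parents: C, F, G, M, X.
These exactly cover the given set, so the node is R.

R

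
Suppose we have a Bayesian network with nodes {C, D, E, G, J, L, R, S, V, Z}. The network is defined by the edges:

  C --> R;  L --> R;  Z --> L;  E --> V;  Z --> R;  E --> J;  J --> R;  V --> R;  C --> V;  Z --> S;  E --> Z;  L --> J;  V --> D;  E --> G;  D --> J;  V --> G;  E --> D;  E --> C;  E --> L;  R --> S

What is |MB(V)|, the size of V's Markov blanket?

Children of V: D, G, R.
V has parents C, E.
Other parents of V's children:
  D also has parent E.
  parents(G) \ {V} = {E}.
  R's other parents are C, J, L, Z.
MB(V) = {C, D, E, G, J, L, R, Z}, which has 8 nodes.

8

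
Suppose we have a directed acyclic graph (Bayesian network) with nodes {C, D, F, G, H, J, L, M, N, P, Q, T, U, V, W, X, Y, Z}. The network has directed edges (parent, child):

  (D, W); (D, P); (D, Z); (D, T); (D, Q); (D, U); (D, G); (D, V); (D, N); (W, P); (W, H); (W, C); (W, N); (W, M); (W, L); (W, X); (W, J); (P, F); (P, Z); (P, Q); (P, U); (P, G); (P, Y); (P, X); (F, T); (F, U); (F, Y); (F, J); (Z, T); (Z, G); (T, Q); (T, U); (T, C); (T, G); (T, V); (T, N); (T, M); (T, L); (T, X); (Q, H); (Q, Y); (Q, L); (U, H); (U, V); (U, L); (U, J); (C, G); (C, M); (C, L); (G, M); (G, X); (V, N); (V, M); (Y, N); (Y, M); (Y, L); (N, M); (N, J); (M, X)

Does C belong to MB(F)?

F's parents: P.
Children of F: J, T, U, Y.
For each child, the remaining parents (spouses of F):
  parents(T) \ {F} = {D, Z}.
  U's other parents are D, P, T.
  Y's other parents are P, Q.
  parents(J) \ {F} = {N, U, W}.
MB(F) = {D, J, N, P, Q, T, U, W, Y, Z}; C is not in this set.

No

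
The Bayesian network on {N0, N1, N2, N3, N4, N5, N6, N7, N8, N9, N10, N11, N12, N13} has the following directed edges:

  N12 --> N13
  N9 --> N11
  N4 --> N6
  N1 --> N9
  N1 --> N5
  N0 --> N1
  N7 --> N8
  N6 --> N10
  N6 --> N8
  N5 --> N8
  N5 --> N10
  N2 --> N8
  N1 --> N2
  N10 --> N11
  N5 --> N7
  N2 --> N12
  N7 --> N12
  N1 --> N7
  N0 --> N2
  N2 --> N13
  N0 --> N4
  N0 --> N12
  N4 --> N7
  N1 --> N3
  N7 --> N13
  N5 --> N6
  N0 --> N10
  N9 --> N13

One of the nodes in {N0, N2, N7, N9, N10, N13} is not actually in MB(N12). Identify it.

N10

N12 has parents N0, N2, N7.
Children of N12: N13.
For each child, the remaining parents (spouses of N12):
  N13's other parents are N2, N7, N9.
MB(N12) = {N0, N2, N7, N9, N13}.
N10 is neither a parent, child, nor co-parent of N12, so it does not belong.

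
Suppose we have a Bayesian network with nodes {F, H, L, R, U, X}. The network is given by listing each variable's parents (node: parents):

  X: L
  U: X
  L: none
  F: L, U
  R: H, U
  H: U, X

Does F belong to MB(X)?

No

X's children: H, U.
Pa(X) = {L}.
Parents of each child, excluding X:
  U: —
  H: U
MB(X) = {H, L, U}; F is not in this set.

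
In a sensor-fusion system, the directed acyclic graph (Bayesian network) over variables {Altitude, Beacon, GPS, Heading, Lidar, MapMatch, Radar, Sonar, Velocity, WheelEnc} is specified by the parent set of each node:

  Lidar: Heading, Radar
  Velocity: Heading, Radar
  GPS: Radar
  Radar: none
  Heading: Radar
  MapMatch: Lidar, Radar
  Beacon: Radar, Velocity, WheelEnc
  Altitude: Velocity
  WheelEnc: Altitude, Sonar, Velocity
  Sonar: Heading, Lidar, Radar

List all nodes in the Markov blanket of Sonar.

A node's Markov blanket = Pa ∪ Ch ∪ (parents of Ch other than the node itself).
Parents of Sonar: Heading, Lidar, Radar.
Children of Sonar: WheelEnc.
Co-parents of Sonar (other parents of its children):
  WheelEnc: Altitude, Velocity
Union: {Heading, Lidar, Radar} ∪ {WheelEnc} ∪ {Altitude, Velocity} = {Altitude, Heading, Lidar, Radar, Velocity, WheelEnc}.

{Altitude, Heading, Lidar, Radar, Velocity, WheelEnc}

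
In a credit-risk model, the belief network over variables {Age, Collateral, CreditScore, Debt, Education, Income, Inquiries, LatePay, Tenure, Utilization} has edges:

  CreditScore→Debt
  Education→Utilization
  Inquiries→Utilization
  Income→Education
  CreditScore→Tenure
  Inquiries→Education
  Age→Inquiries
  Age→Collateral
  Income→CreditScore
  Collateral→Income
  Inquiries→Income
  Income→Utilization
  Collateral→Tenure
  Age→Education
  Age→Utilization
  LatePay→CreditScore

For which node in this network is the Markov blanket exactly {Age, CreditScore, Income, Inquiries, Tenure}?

Collateral

The target node must have every member of {Age, CreditScore, Income, Inquiries, Tenure} as a parent, child, or co-parent, and no others.
Parents of Collateral: Age; children: Income, Tenure; co-parents: CreditScore, Inquiries.
These exactly cover the given set, so the node is Collateral.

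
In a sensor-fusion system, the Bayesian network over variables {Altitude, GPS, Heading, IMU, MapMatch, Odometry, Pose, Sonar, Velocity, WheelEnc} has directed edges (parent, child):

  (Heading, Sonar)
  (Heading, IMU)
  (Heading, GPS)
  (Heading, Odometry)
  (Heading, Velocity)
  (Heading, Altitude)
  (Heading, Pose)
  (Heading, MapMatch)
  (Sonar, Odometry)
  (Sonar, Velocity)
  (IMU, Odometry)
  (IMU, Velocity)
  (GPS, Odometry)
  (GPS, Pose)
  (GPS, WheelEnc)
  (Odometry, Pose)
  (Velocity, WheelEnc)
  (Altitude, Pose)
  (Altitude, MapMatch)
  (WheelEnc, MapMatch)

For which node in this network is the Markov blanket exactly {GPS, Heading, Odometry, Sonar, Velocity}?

The target node must have every member of {GPS, Heading, Odometry, Sonar, Velocity} as a parent, child, or co-parent, and no others.
Parents of IMU: Heading; children: Odometry, Velocity; co-parents: GPS, Heading, Sonar.
These exactly cover the given set, so the node is IMU.

IMU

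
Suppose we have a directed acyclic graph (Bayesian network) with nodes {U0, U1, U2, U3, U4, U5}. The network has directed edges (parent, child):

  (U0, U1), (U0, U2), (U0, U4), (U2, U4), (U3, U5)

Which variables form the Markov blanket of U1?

A node's Markov blanket = Pa ∪ Ch ∪ (parents of Ch other than the node itself).
Parents of U1: U0.
Ch(U1) = {}.
U1 has no children, so there are no co-parents.
So the Markov blanket of U1 is {U0}.

{U0}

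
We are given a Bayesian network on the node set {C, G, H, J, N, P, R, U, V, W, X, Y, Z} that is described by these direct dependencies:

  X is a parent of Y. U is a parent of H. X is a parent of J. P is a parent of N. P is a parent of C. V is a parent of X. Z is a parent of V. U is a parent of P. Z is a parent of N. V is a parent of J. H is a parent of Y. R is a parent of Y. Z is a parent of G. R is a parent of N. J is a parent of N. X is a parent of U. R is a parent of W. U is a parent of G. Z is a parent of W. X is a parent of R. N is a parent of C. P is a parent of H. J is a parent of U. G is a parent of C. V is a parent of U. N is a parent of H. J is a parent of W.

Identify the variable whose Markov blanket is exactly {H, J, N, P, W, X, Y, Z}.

R

The target node must have every member of {H, J, N, P, W, X, Y, Z} as a parent, child, or co-parent, and no others.
Parents of R: X; children: N, W, Y; co-parents: H, J, P, X, Z.
These exactly cover the given set, so the node is R.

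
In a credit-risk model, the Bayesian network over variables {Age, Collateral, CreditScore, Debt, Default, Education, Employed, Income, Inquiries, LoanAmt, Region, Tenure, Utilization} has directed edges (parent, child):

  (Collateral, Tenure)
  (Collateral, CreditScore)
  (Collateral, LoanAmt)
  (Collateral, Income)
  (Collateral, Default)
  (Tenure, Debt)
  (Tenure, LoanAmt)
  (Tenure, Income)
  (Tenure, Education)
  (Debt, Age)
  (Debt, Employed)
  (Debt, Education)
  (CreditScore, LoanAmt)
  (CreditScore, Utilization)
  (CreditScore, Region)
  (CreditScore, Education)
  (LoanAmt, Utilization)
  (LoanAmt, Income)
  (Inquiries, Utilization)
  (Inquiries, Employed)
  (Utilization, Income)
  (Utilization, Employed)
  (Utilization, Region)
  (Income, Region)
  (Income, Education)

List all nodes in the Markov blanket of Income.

{Collateral, CreditScore, Debt, Education, LoanAmt, Region, Tenure, Utilization}

By definition, MB(Income) is built from Income's parents, Income's children, and the co-parents of Income.
Income's parents: Collateral, LoanAmt, Tenure, Utilization.
Income's children: Education, Region.
For each child, the remaining parents (spouses of Income):
  Region: CreditScore, Utilization
  Education: CreditScore, Debt, Tenure
Taking the union gives {Collateral, CreditScore, Debt, Education, LoanAmt, Region, Tenure, Utilization}.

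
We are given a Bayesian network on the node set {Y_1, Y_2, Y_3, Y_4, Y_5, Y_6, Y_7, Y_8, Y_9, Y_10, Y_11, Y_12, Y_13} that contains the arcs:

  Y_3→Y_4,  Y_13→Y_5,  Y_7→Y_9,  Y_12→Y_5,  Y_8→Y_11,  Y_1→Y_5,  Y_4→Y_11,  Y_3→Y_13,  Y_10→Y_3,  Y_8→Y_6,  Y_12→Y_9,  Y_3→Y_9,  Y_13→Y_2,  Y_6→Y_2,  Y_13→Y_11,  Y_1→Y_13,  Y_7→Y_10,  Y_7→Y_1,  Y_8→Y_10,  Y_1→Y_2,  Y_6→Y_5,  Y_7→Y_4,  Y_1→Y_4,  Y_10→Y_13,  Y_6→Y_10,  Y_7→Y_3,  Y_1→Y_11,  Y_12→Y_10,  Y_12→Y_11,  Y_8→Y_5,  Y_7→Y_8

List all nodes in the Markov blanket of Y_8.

Pa(Y_8) = {Y_7}.
Ch(Y_8) = {Y_5, Y_6, Y_10, Y_11}.
Parents of each child, excluding Y_8:
  Y_6: —
  Y_10: Y_6, Y_7, Y_12
  Y_5: Y_1, Y_6, Y_12, Y_13
  Y_11: Y_1, Y_4, Y_12, Y_13
Taking the union gives {Y_1, Y_4, Y_5, Y_6, Y_7, Y_10, Y_11, Y_12, Y_13}.

{Y_1, Y_4, Y_5, Y_6, Y_7, Y_10, Y_11, Y_12, Y_13}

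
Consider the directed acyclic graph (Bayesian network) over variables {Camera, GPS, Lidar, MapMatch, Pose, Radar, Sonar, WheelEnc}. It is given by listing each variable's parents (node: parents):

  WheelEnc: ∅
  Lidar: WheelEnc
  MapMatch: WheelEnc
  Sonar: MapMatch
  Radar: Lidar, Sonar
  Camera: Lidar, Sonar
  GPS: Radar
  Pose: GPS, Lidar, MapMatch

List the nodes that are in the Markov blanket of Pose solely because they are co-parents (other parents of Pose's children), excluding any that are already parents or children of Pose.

{}

Pose has no children, so it has no co-parents. The set is empty.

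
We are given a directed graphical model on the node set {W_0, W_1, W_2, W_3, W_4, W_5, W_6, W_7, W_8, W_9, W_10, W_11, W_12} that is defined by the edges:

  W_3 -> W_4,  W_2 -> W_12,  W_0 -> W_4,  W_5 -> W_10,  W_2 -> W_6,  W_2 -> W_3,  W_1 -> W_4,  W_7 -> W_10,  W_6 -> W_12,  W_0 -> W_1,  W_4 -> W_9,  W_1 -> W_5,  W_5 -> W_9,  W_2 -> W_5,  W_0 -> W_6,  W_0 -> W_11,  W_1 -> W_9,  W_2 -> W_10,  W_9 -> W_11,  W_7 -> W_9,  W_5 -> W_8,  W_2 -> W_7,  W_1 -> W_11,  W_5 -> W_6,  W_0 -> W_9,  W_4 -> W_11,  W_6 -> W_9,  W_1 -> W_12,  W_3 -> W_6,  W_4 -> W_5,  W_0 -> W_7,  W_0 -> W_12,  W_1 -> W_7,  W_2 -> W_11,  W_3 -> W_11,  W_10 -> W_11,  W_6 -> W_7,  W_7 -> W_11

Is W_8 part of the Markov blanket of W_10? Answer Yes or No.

No

Recall MB(v) = parents ∪ children ∪ spouses, where spouses are the other parents of v's children.
W_10 has parents W_2, W_5, W_7.
W_10's children: W_11.
Co-parents of W_10 (other parents of its children):
  W_11: W_0, W_1, W_2, W_3, W_4, W_7, W_9
MB(W_10) = {W_0, W_1, W_2, W_3, W_4, W_5, W_7, W_9, W_11}; W_8 is not in this set.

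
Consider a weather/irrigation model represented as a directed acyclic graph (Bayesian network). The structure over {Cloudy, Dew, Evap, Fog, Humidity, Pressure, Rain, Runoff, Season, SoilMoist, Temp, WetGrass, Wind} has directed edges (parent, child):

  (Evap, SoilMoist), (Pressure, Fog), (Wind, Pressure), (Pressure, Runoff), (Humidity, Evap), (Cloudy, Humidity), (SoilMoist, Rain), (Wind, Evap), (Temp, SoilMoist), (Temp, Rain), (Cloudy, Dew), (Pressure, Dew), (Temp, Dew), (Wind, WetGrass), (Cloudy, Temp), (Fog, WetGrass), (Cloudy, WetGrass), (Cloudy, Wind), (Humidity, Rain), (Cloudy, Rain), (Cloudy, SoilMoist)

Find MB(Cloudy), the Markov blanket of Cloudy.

{Dew, Evap, Fog, Humidity, Pressure, Rain, SoilMoist, Temp, WetGrass, Wind}

Children of Cloudy: Dew, Humidity, Rain, SoilMoist, Temp, WetGrass, Wind.
Pa(Cloudy) = {}.
Co-parents of Cloudy (other parents of its children):
  Humidity has no other parent.
  Wind: no additional parents.
  Temp has no other parent.
  SoilMoist's other parents are Evap, Temp.
  parents(WetGrass) \ {Cloudy} = {Fog, Wind}.
  parents(Dew) \ {Cloudy} = {Pressure, Temp}.
  Rain also has parents Humidity, SoilMoist, Temp.
MB(Cloudy) = {Dew, Evap, Fog, Humidity, Pressure, Rain, SoilMoist, Temp, WetGrass, Wind}.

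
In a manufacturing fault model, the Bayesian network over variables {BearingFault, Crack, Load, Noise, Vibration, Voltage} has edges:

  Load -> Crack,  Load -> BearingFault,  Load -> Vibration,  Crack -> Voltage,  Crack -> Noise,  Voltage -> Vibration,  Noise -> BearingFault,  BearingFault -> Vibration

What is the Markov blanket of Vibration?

{BearingFault, Load, Voltage}

Vibration's parents: BearingFault, Load, Voltage.
Ch(Vibration) = {}.
Vibration has no children, so there are no co-parents.
So the Markov blanket of Vibration is {BearingFault, Load, Voltage}.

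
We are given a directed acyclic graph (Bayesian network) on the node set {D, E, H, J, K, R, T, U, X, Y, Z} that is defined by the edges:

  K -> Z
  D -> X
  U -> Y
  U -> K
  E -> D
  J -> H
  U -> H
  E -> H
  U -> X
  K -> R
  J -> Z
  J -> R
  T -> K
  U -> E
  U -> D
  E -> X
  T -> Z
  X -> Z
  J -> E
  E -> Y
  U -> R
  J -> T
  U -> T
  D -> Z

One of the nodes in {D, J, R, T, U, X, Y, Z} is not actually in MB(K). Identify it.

Y

A node's Markov blanket = Pa ∪ Ch ∪ (parents of Ch other than the node itself).
K's children: R, Z.
Parents of K: T, U.
Parents of each child, excluding K:
  R also has parents J, U.
  Z's other parents are D, J, T, X.
MB(K) = {D, J, R, T, U, X, Z}.
Y is neither a parent, child, nor co-parent of K, so it does not belong.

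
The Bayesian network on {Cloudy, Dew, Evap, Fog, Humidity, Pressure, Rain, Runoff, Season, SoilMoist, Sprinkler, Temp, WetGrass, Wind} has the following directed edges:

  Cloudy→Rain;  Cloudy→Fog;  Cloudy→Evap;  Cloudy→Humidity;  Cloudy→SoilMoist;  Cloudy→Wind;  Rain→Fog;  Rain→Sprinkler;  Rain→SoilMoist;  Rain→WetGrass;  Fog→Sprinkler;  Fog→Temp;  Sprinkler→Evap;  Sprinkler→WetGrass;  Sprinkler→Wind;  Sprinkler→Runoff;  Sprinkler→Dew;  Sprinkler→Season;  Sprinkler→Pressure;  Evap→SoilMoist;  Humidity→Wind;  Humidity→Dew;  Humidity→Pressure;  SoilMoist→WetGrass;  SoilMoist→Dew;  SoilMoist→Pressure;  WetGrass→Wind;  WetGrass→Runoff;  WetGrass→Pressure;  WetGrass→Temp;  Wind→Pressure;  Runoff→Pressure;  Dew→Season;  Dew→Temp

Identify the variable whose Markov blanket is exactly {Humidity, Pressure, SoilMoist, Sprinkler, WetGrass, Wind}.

Runoff

The target node must have every member of {Humidity, Pressure, SoilMoist, Sprinkler, WetGrass, Wind} as a parent, child, or co-parent, and no others.
Parents of Runoff: Sprinkler, WetGrass; children: Pressure; co-parents: Humidity, SoilMoist, Sprinkler, WetGrass, Wind.
These exactly cover the given set, so the node is Runoff.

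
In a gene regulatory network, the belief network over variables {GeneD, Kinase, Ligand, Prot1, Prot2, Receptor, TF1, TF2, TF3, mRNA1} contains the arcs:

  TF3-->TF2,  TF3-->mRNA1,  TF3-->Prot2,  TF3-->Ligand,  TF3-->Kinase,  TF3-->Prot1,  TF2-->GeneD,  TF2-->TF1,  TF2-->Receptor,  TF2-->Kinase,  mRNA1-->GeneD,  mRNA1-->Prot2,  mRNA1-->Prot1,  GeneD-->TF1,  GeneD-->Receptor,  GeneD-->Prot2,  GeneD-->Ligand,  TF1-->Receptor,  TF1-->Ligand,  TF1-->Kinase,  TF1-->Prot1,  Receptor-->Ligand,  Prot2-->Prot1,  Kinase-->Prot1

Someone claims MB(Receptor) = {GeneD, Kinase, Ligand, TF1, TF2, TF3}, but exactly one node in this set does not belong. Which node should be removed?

Kinase

Receptor's parents: GeneD, TF1, TF2.
Ch(Receptor) = {Ligand}.
Co-parents of Receptor (other parents of its children):
  Ligand's other parents are GeneD, TF1, TF3.
MB(Receptor) = {GeneD, Ligand, TF1, TF2, TF3}.
Kinase is neither a parent, child, nor co-parent of Receptor, so it does not belong.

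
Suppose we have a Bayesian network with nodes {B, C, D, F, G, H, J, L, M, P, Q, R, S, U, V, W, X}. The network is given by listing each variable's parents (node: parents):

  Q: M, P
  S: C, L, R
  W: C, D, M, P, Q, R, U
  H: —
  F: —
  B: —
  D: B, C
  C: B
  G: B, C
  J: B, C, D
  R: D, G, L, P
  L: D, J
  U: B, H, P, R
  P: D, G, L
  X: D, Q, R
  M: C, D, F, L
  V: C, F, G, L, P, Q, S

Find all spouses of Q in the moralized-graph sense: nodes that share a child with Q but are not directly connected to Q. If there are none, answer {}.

{C, D, F, G, L, R, S, U}

Children of Q: V, W, X.
  V: C, F, G, L, P, S
  W: C, D, M, P, R, U
  X: D, R
Excluding nodes already adjacent to Q (M, P, V, W, X), the co-parent-only contribution is {C, D, F, G, L, R, S, U}.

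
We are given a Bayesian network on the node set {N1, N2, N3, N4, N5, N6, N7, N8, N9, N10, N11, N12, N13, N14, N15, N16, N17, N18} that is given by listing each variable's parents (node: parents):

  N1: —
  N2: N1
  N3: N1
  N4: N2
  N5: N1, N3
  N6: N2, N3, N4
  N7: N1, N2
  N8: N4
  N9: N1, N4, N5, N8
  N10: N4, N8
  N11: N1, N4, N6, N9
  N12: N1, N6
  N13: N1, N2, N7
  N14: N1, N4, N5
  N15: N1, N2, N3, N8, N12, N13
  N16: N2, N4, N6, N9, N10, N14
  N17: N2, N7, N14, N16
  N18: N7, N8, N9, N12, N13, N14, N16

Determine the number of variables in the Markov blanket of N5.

6

Recall MB(v) = parents ∪ children ∪ spouses, where spouses are the other parents of v's children.
Parents of N5: N1, N3.
N5's children: N9, N14.
Other parents of N5's children:
  N9: N1, N4, N8
  N14: N1, N4
MB(N5) = {N1, N3, N4, N8, N9, N14}, which has 6 nodes.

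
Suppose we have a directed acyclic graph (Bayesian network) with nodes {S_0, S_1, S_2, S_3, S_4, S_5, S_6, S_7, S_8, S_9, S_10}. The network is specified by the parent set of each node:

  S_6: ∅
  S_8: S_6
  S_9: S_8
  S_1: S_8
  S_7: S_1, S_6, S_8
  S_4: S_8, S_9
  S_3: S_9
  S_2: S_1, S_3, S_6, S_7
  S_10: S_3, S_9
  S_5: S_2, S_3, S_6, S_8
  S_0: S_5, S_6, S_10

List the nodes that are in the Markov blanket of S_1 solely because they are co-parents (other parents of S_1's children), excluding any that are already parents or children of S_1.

{S_3, S_6}

Children of S_1: S_2, S_7.
  S_7's other parents are S_6, S_8.
  S_2's other parents are S_3, S_6, S_7.
Excluding nodes already adjacent to S_1 (S_2, S_7, S_8), the co-parent-only contribution is {S_3, S_6}.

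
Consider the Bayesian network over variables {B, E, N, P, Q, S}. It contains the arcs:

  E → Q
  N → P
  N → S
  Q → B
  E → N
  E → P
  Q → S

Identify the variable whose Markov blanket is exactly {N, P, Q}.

The target node must have every member of {N, P, Q} as a parent, child, or co-parent, and no others.
Parents of E: none; children: N, P, Q; co-parents: N.
These exactly cover the given set, so the node is E.

E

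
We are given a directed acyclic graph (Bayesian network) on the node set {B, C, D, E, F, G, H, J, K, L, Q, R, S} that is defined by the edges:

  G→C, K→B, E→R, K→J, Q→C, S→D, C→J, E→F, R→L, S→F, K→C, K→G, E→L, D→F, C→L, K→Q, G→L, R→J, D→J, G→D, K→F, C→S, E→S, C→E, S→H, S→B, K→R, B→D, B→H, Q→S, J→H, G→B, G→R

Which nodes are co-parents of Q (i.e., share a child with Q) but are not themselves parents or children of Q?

{E, G}

Children of Q: C, S.
  parents(C) \ {Q} = {G, K}.
  S also has parents C, E.
Excluding nodes already adjacent to Q (C, K, S), the co-parent-only contribution is {E, G}.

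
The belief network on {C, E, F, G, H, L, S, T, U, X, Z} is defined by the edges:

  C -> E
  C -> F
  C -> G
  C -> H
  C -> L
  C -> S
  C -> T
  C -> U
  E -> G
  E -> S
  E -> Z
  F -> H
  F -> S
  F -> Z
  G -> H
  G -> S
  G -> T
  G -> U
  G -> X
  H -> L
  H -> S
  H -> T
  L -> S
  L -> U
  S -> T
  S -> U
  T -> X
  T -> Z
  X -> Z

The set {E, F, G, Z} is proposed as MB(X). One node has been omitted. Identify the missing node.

Recall MB(v) = parents ∪ children ∪ spouses, where spouses are the other parents of v's children.
X's parents: G, T.
X's children: Z.
Other parents of X's children:
  Z: E, F, T
MB(X) = {E, F, G, T, Z}.
Comparing with the claimed set, T is missing.

T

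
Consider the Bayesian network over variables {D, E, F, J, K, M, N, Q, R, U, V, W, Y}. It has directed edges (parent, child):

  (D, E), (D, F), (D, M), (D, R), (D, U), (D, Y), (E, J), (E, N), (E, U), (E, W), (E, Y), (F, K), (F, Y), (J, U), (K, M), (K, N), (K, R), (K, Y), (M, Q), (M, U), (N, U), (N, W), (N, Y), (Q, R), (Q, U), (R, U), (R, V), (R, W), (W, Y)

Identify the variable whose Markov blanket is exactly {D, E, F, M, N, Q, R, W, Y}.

K

The target node must have every member of {D, E, F, M, N, Q, R, W, Y} as a parent, child, or co-parent, and no others.
Parents of K: F; children: M, N, R, Y; co-parents: D, E, F, N, Q, W.
These exactly cover the given set, so the node is K.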